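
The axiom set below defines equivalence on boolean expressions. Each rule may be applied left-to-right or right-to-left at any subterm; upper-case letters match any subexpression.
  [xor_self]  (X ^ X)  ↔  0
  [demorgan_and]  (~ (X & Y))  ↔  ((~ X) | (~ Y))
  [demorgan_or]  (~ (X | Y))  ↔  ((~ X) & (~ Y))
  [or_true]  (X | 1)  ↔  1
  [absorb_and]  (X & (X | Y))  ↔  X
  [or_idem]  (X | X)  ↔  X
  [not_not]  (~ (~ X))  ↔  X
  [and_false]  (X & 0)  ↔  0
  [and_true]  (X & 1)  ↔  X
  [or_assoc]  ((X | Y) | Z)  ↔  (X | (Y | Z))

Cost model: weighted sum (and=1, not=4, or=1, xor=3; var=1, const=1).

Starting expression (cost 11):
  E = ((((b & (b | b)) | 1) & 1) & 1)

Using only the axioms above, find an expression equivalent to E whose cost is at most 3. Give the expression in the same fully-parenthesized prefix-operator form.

(b | 1)   [cost 3]

1. [absorb_and →] (b & (b | b))  →  b;  E = (((b | 1) & 1) & 1)
2. [and_true →] ((b | 1) & 1)  →  (b | 1);  E = ((b | 1) & 1)
3. [and_true →] ((b | 1) & 1)  →  (b | 1);  cost 3 ≤ 3, done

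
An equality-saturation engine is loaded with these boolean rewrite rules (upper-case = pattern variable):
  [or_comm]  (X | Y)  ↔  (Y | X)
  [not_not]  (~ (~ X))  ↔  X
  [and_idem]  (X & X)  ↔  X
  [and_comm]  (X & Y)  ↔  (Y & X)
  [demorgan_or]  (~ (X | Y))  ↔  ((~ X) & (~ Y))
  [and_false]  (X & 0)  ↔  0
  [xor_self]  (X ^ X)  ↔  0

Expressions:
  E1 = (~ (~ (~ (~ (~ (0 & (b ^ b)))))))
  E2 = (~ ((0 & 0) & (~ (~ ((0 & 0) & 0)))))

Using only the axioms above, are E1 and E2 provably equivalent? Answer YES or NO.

YES

(1) (~ (~ (~ (0 & (b ^ b)))))  =[not_not →]=  (~ (0 & (b ^ b)))    ⊢ (~ (~ (~ (0 & (b ^ b)))))
(2) (b ^ b)  =[xor_self →]=  0    ⊢ (~ (~ (~ (0 & 0))))
(3) (~ (~ (~ (0 & 0))))  =[not_not →]=  (~ (0 & 0))
(4) (0 & 0)  =[and_idem ←]=  ((0 & 0) & (0 & 0))    ⊢ (~ ((0 & 0) & (0 & 0)))
(5) (0 & 0)  =[not_not ←]=  (~ (~ (0 & 0)))    ⊢ (~ ((0 & 0) & (~ (~ (0 & 0)))))
(6) 0  =[and_idem ←]=  (0 & 0)    ⊢ E2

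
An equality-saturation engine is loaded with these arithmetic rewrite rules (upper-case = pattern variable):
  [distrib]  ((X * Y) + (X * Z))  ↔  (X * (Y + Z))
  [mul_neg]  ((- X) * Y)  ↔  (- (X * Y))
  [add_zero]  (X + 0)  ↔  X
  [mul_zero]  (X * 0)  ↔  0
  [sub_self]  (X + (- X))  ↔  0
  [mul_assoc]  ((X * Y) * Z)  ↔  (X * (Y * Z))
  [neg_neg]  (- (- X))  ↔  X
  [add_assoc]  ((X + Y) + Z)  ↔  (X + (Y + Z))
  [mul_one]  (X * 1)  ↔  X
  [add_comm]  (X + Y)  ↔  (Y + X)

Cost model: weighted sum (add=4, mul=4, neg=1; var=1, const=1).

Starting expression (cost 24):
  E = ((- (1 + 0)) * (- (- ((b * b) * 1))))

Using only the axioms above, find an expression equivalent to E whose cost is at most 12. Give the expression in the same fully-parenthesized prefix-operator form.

1. [mul_one →] ((b * b) * 1)  →  (b * b);  E = ((- (1 + 0)) * (- (- (b * b))))
2. [add_zero →] (1 + 0)  →  1;  E = ((- 1) * (- (- (b * b))))
3. [neg_neg →] (- (- (b * b)))  →  (b * b);  cost 12 ≤ 12, done

((- 1) * (b * b))   [cost 12]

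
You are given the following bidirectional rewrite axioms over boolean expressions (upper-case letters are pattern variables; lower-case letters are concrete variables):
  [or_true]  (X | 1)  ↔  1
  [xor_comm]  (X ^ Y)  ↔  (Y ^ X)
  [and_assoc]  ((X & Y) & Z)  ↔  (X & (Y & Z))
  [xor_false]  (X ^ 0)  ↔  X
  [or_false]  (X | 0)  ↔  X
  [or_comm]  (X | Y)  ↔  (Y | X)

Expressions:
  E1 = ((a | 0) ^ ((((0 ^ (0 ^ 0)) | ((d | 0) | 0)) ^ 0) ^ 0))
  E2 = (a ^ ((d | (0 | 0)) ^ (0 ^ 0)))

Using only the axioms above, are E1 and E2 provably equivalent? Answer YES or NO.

step 1: xor_false (→) rewrites ((((0 ^ (0 ^ 0)) | ((d | 0) | 0)) ^ 0) ^ 0) into (((0 ^ (0 ^ 0)) | ((d | 0) | 0)) ^ 0), now ((a | 0) ^ (((0 ^ (0 ^ 0)) | ((d | 0) | 0)) ^ 0))
step 2: xor_false (→) rewrites (0 ^ 0) into 0, now ((a | 0) ^ (((0 ^ 0) | ((d | 0) | 0)) ^ 0))
step 3: or_false (→) rewrites ((d | 0) | 0) into (d | 0), now ((a | 0) ^ (((0 ^ 0) | (d | 0)) ^ 0))
step 4: xor_false (→) rewrites (0 ^ 0) into 0, now ((a | 0) ^ ((0 | (d | 0)) ^ 0))
step 5: or_false (→) rewrites (a | 0) into a, now (a ^ ((0 | (d | 0)) ^ 0))
step 6: or_false (→) rewrites (d | 0) into d, now (a ^ ((0 | d) ^ 0))
step 7: xor_false (→) rewrites ((0 | d) ^ 0) into (0 | d), now (a ^ (0 | d))
step 8: or_comm (→) rewrites (0 | d) into (d | 0), now (a ^ (d | 0))
step 9: or_false (→) rewrites (d | 0) into d, now (a ^ d)
step 10: xor_false (←) rewrites d into (d ^ 0), now (a ^ (d ^ 0))
step 11: or_false (←) rewrites d into (d | 0), now (a ^ ((d | 0) ^ 0))
step 12: xor_false (←) rewrites 0 into (0 ^ 0), now (a ^ ((d | 0) ^ (0 ^ 0)))
step 13: or_false (←) rewrites 0 into (0 | 0), which is E2

YES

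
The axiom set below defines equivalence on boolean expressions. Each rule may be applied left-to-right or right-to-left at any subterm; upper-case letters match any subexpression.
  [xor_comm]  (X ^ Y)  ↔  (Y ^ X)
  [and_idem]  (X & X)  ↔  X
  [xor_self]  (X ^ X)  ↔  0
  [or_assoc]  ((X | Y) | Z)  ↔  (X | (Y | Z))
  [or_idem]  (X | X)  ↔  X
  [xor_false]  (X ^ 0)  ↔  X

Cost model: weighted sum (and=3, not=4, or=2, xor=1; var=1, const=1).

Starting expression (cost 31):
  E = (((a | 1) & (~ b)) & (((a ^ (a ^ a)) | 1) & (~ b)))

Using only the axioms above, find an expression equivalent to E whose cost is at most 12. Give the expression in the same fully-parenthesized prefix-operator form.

((a | 1) & (~ b))   [cost 12]

(1) (a ^ a)  =[xor_self →]=  0    ⊢ (((a | 1) & (~ b)) & (((a ^ 0) | 1) & (~ b)))
(2) (a ^ 0)  =[xor_false →]=  a    ⊢ (((a | 1) & (~ b)) & ((a | 1) & (~ b)))
(3) (((a | 1) & (~ b)) & ((a | 1) & (~ b)))  =[and_idem →]=  ((a | 1) & (~ b))    ⊢ cost 12, within 12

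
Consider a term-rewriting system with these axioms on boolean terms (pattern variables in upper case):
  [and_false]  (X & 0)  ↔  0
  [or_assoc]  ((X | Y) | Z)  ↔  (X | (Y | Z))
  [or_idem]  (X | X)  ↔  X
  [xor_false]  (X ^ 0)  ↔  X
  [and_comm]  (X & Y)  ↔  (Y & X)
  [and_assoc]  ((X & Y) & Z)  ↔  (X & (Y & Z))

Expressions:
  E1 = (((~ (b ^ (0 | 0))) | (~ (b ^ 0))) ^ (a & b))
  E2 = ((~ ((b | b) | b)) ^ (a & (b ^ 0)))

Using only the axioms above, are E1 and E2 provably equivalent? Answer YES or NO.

YES

step 1: or_idem (→) rewrites (0 | 0) into 0, now (((~ (b ^ 0)) | (~ (b ^ 0))) ^ (a & b))
step 2: or_idem (→) rewrites ((~ (b ^ 0)) | (~ (b ^ 0))) into (~ (b ^ 0)), now ((~ (b ^ 0)) ^ (a & b))
step 3: xor_false (→) rewrites (b ^ 0) into b, now ((~ b) ^ (a & b))
step 4: xor_false (←) rewrites b into (b ^ 0), now ((~ b) ^ (a & (b ^ 0)))
step 5: or_idem (←) rewrites b into (b | b), now ((~ (b | b)) ^ (a & (b ^ 0)))
step 6: or_idem (←) rewrites b into (b | b), which is E2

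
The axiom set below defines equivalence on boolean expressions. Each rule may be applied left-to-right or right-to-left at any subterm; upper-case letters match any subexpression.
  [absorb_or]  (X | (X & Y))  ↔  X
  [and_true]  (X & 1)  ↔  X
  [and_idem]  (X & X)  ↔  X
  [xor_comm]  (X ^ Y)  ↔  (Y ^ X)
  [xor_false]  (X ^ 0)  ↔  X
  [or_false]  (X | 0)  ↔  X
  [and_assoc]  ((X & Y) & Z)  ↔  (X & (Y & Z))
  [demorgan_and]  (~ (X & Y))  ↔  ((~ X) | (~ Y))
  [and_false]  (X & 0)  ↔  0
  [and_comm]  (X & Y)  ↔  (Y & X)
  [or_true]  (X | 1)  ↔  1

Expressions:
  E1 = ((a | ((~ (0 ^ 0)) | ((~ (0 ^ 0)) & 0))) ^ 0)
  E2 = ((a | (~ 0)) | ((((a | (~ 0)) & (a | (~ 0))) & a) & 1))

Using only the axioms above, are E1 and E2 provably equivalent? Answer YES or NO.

YES

step 1: absorb_or (→) rewrites ((~ (0 ^ 0)) | ((~ (0 ^ 0)) & 0)) into (~ (0 ^ 0)), now ((a | (~ (0 ^ 0))) ^ 0)
step 2: xor_false (→) rewrites (0 ^ 0) into 0, now ((a | (~ 0)) ^ 0)
step 3: xor_false (→) rewrites ((a | (~ 0)) ^ 0) into (a | (~ 0))
step 4: absorb_or (←) rewrites (a | (~ 0)) into ((a | (~ 0)) | ((a | (~ 0)) & a))
step 5: and_idem (←) rewrites (a | (~ 0)) into ((a | (~ 0)) & (a | (~ 0))), now ((a | (~ 0)) | (((a | (~ 0)) & (a | (~ 0))) & a))
step 6: and_true (←) rewrites (((a | (~ 0)) & (a | (~ 0))) & a) into ((((a | (~ 0)) & (a | (~ 0))) & a) & 1), which is E2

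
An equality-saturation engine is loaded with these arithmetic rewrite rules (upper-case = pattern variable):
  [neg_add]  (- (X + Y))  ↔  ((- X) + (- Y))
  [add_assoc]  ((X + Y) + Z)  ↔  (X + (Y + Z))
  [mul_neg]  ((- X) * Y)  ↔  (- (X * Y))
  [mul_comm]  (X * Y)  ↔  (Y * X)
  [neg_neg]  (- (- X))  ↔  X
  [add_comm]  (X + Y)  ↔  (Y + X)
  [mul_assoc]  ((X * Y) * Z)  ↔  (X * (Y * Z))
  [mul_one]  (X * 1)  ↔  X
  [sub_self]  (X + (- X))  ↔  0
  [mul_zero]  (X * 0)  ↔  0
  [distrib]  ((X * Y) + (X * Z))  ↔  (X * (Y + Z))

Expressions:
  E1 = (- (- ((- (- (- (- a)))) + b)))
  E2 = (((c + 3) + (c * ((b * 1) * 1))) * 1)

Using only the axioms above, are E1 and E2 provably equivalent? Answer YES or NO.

NO

Every axiom is a valid identity, so a rewrite proof would force E1 and E2 to agree under every assignment.
At a=0, b=0, c=0: E1 = 0 but E2 = 3; they differ, so no derivation exists.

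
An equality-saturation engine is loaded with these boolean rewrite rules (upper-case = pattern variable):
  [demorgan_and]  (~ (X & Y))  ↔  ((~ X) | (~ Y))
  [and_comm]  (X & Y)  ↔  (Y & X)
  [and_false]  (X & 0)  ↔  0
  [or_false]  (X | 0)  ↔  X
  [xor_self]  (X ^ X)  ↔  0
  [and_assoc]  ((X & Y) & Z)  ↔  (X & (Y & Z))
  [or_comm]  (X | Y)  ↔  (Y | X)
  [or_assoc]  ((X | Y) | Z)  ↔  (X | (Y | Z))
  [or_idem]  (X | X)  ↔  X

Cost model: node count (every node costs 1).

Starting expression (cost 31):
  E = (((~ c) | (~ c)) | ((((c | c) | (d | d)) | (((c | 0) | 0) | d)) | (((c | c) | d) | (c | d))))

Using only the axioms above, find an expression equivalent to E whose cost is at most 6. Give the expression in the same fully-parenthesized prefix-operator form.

1. [or_false →] (c | 0)  →  c;  E = (((~ c) | (~ c)) | ((((c | c) | (d | d)) | ((c | 0) | d)) | (((c | c) | d) | (c | d))))
2. [or_idem →] (d | d)  →  d;  E = (((~ c) | (~ c)) | ((((c | c) | d) | ((c | 0) | d)) | (((c | c) | d) | (c | d))))
3. [or_false →] (c | 0)  →  c;  E = (((~ c) | (~ c)) | ((((c | c) | d) | (c | d)) | (((c | c) | d) | (c | d))))
4. [or_idem →] ((((c | c) | d) | (c | d)) | (((c | c) | d) | (c | d)))  →  (((c | c) | d) | (c | d));  E = (((~ c) | (~ c)) | (((c | c) | d) | (c | d)))
5. [or_idem →] (c | c)  →  c;  E = (((~ c) | (~ c)) | ((c | d) | (c | d)))
6. [or_idem →] ((c | d) | (c | d))  →  (c | d);  E = (((~ c) | (~ c)) | (c | d))
7. [or_idem →] ((~ c) | (~ c))  →  (~ c);  cost 6 ≤ 6, done

((~ c) | (c | d))   [cost 6]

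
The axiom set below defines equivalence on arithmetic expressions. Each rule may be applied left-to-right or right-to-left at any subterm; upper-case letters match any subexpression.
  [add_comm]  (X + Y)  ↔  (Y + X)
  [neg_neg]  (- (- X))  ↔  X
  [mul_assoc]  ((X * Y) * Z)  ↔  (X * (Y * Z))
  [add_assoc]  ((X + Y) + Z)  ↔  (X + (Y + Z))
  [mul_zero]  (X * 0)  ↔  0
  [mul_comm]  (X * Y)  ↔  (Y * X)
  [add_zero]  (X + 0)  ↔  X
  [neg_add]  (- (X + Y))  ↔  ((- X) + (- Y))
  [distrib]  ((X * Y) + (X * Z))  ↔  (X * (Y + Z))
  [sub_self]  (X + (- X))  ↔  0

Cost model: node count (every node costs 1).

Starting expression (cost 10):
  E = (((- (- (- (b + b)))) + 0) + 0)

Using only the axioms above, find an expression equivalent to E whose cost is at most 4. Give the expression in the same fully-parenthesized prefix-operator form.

(- (b + b))   [cost 4]

1. [neg_neg →] (- (- (- (b + b))))  →  (- (b + b));  E = (((- (b + b)) + 0) + 0)
2. [add_zero →] ((- (b + b)) + 0)  →  (- (b + b));  E = ((- (b + b)) + 0)
3. [add_zero →] ((- (b + b)) + 0)  →  (- (b + b));  cost 4 ≤ 4, done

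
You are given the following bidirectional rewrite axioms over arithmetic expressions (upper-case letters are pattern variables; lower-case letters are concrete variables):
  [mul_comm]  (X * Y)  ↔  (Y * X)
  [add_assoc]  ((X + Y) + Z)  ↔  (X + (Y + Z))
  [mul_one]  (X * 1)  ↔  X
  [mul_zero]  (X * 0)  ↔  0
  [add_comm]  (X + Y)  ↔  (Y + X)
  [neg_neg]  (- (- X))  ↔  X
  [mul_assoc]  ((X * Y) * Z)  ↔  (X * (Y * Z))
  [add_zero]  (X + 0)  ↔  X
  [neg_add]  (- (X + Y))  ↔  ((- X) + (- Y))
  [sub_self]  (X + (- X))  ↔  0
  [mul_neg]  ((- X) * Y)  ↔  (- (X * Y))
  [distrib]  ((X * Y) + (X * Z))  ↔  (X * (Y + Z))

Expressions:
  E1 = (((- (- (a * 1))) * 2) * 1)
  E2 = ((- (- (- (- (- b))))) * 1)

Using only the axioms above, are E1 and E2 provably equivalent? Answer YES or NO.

All listed rules preserve value, hence provable equivalence implies equal values everywhere; look for a separating assignment.
a=0, b=1 gives E1 ↦ 0, E2 ↦ -1; values differ ⇒ not provably equivalent.

NO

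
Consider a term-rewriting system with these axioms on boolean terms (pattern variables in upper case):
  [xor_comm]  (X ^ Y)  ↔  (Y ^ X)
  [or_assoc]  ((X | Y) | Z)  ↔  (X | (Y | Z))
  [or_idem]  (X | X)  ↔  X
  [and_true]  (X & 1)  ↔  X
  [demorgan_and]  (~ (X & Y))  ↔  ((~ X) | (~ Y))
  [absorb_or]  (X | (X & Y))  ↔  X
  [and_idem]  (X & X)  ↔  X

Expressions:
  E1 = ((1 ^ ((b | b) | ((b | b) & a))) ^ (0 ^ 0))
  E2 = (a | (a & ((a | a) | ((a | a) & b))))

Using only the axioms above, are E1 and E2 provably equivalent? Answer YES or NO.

NO

All listed rules preserve value, hence provable equivalence implies equal values everywhere; look for a separating assignment.
a=0, b=0 gives E1 ↦ 1, E2 ↦ 0; values differ ⇒ not provably equivalent.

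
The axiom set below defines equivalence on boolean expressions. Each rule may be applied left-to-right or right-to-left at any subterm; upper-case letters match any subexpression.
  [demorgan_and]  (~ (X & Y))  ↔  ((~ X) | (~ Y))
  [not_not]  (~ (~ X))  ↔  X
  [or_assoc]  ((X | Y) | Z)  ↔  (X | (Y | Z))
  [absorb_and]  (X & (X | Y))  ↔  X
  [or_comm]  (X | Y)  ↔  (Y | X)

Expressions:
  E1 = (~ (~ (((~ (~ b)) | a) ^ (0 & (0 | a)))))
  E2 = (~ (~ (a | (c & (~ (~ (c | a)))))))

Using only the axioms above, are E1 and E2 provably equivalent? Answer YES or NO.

All listed rules preserve value, hence provable equivalence implies equal values everywhere; look for a separating assignment.
a=0, b=0, c=1 gives E1 ↦ 0, E2 ↦ 1; values differ ⇒ not provably equivalent.

NO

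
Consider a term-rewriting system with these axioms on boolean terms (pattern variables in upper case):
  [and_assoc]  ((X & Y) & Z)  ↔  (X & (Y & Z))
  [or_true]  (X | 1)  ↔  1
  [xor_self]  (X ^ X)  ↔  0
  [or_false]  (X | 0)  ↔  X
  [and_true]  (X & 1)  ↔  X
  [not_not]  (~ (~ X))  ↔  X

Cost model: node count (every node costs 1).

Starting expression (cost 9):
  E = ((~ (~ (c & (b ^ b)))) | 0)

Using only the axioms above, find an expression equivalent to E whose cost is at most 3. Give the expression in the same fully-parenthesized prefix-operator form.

step 1: xor_self (→) rewrites (b ^ b) into 0, now ((~ (~ (c & 0))) | 0)
step 2: not_not (→) rewrites (~ (~ (c & 0))) into (c & 0), now ((c & 0) | 0)
step 3: or_false (→) rewrites ((c & 0) | 0) into (c & 0), reaching cost 3 (bound 3)

(c & 0)   [cost 3]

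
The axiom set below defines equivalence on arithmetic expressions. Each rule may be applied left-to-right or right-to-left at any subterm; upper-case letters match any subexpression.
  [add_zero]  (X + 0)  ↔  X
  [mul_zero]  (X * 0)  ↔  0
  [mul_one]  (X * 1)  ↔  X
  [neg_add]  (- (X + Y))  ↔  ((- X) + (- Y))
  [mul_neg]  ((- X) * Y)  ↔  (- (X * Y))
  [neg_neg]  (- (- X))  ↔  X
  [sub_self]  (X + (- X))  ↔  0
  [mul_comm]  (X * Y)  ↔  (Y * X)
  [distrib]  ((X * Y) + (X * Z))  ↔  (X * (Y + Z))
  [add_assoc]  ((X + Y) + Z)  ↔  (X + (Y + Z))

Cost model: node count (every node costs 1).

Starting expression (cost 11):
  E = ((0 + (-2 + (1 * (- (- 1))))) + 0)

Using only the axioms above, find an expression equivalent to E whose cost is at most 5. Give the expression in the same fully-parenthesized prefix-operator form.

(0 + (-2 + 1))   [cost 5]

step 1: neg_neg (→) rewrites (- (- 1)) into 1, now ((0 + (-2 + (1 * 1))) + 0)
step 2: add_zero (→) rewrites ((0 + (-2 + (1 * 1))) + 0) into (0 + (-2 + (1 * 1)))
step 3: mul_one (→) rewrites (1 * 1) into 1, reaching cost 5 (bound 5)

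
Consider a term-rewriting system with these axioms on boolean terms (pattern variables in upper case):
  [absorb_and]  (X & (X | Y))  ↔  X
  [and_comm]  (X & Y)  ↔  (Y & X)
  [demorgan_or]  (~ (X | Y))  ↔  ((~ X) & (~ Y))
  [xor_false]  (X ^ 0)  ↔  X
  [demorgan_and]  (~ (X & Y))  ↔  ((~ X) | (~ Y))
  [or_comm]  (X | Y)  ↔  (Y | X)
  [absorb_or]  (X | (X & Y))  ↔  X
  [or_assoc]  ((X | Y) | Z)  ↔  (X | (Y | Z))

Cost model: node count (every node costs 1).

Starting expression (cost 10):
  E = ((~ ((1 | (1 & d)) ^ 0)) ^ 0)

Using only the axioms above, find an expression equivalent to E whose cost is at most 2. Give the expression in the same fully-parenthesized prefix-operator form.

(1) (1 | (1 & d))  =[absorb_or →]=  1    ⊢ ((~ (1 ^ 0)) ^ 0)
(2) ((~ (1 ^ 0)) ^ 0)  =[xor_false →]=  (~ (1 ^ 0))
(3) (1 ^ 0)  =[xor_false →]=  1    ⊢ cost 2, within 2

(~ 1)   [cost 2]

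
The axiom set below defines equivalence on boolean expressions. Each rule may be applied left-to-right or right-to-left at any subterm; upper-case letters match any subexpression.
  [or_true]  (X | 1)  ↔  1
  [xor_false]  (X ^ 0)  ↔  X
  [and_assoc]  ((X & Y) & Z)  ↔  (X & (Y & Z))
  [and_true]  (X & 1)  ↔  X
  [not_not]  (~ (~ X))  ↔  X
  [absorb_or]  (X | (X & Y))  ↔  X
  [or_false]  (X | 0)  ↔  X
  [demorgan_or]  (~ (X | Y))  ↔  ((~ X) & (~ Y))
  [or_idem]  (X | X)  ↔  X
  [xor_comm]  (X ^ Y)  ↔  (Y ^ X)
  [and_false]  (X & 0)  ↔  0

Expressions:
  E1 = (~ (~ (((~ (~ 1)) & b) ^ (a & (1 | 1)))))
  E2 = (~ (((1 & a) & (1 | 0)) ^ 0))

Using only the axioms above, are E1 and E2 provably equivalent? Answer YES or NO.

NO

The axioms are sound identities: if E1 ↔* E2 then E1 and E2 evaluate identically under any assignment.
Under a=0, b=0: E1 evaluates to 0, E2 to 1. Distinct ⇒ no rewrite sequence connects them.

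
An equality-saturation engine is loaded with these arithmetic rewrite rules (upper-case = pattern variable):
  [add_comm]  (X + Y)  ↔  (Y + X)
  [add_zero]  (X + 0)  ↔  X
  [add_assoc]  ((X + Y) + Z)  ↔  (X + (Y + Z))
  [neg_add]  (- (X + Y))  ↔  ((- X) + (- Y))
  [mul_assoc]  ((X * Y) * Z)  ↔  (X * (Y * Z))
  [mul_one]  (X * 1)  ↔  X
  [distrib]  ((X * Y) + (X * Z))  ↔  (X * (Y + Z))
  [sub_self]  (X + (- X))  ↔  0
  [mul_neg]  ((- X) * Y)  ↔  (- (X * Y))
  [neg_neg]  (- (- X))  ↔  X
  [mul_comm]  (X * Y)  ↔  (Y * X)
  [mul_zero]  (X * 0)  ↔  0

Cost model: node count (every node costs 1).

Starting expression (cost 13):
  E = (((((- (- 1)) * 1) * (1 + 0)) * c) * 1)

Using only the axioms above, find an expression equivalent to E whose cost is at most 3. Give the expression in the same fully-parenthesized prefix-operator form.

(1) ((- (- 1)) * 1)  =[mul_one →]=  (- (- 1))    ⊢ ((((- (- 1)) * (1 + 0)) * c) * 1)
(2) (1 + 0)  =[add_zero →]=  1    ⊢ ((((- (- 1)) * 1) * c) * 1)
(3) ((- (- 1)) * 1)  =[mul_one →]=  (- (- 1))    ⊢ (((- (- 1)) * c) * 1)
(4) (((- (- 1)) * c) * 1)  =[mul_one →]=  ((- (- 1)) * c)
(5) (- (- 1))  =[neg_neg →]=  1    ⊢ cost 3, within 3

(1 * c)   [cost 3]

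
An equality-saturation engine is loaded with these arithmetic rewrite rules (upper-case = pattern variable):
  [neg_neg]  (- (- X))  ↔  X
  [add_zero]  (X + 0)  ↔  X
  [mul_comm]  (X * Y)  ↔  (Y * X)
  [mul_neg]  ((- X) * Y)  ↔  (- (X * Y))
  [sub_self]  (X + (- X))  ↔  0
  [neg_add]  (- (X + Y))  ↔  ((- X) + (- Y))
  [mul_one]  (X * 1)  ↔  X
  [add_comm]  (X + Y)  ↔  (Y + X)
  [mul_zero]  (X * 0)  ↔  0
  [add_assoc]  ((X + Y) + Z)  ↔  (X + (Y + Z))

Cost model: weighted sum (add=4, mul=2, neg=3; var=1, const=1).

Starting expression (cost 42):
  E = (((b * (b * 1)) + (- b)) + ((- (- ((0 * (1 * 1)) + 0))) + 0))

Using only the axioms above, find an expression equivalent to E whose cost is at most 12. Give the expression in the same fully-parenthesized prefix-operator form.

((- b) + (b * b))   [cost 12]

1. [neg_neg →] (- (- ((0 * (1 * 1)) + 0)))  →  ((0 * (1 * 1)) + 0);  E = (((b * (b * 1)) + (- b)) + (((0 * (1 * 1)) + 0) + 0))
2. [add_comm →] ((b * (b * 1)) + (- b))  →  ((- b) + (b * (b * 1)));  E = (((- b) + (b * (b * 1))) + (((0 * (1 * 1)) + 0) + 0))
3. [add_zero →] (((0 * (1 * 1)) + 0) + 0)  →  ((0 * (1 * 1)) + 0);  E = (((- b) + (b * (b * 1))) + ((0 * (1 * 1)) + 0))
4. [add_zero →] ((0 * (1 * 1)) + 0)  →  (0 * (1 * 1));  E = (((- b) + (b * (b * 1))) + (0 * (1 * 1)))
5. [mul_one →] (1 * 1)  →  1;  E = (((- b) + (b * (b * 1))) + (0 * 1))
6. [mul_one →] (0 * 1)  →  0;  E = (((- b) + (b * (b * 1))) + 0)
7. [add_zero →] (((- b) + (b * (b * 1))) + 0)  →  ((- b) + (b * (b * 1)))
8. [mul_one →] (b * 1)  →  b;  cost 12 ≤ 12, done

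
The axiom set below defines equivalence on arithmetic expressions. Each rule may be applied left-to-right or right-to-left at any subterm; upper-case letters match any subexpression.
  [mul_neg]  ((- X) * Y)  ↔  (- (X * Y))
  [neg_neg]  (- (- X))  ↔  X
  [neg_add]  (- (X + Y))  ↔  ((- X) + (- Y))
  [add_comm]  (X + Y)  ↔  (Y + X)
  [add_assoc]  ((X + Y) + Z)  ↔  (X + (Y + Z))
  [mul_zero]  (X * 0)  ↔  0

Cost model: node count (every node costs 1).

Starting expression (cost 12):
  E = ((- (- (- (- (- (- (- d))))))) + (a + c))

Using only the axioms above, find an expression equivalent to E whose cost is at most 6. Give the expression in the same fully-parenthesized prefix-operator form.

(1) (- (- (- (- d))))  =[neg_neg →]=  (- (- d))    ⊢ ((- (- (- (- (- d))))) + (a + c))
(2) (- (- (- (- (- d)))))  =[neg_neg →]=  (- (- (- d)))    ⊢ ((- (- (- d))) + (a + c))
(3) (- (- (- d)))  =[neg_neg →]=  (- d)    ⊢ cost 6, within 6

((- d) + (a + c))   [cost 6]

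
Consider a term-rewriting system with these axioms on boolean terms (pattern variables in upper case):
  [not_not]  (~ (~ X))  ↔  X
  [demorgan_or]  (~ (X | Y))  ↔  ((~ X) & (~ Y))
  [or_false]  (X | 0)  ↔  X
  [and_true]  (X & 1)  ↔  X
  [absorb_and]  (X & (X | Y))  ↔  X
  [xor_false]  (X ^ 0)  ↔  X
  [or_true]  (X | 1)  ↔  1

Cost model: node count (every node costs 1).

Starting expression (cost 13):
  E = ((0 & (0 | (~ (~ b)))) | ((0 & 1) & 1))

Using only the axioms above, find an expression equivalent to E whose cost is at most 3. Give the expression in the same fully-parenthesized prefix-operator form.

step 1: not_not (→) rewrites (~ (~ b)) into b, now ((0 & (0 | b)) | ((0 & 1) & 1))
step 2: and_true (→) rewrites ((0 & 1) & 1) into (0 & 1), now ((0 & (0 | b)) | (0 & 1))
step 3: absorb_and (→) rewrites (0 & (0 | b)) into 0, now (0 | (0 & 1))
step 4: and_true (→) rewrites (0 & 1) into 0, reaching cost 3 (bound 3)

(0 | 0)   [cost 3]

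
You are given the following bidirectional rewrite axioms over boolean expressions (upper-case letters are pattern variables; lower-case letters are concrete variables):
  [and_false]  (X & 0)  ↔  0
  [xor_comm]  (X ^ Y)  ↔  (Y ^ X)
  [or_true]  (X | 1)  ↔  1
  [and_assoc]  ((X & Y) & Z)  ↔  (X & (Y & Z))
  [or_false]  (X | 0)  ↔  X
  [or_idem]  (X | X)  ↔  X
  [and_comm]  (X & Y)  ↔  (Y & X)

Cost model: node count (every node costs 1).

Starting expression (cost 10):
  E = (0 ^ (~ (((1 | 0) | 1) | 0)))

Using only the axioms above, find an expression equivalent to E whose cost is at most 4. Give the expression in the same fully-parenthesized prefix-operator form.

(0 ^ (~ 1))   [cost 4]

1. [or_false →] (((1 | 0) | 1) | 0)  →  ((1 | 0) | 1);  E = (0 ^ (~ ((1 | 0) | 1)))
2. [or_false →] (1 | 0)  →  1;  E = (0 ^ (~ (1 | 1)))
3. [or_idem →] (1 | 1)  →  1;  cost 4 ≤ 4, done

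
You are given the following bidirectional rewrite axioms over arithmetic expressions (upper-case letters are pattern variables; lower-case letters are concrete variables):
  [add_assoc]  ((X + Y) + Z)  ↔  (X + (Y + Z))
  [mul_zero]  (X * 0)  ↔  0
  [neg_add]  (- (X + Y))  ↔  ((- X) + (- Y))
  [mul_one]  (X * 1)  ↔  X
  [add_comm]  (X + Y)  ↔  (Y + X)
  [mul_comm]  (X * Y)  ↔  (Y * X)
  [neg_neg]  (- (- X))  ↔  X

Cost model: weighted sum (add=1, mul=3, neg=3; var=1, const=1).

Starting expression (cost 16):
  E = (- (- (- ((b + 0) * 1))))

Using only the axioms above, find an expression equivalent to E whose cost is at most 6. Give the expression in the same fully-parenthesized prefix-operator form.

(1) (- (- (- ((b + 0) * 1))))  =[neg_neg →]=  (- ((b + 0) * 1))
(2) (b + 0)  =[add_comm →]=  (0 + b)    ⊢ (- ((0 + b) * 1))
(3) ((0 + b) * 1)  =[mul_one →]=  (0 + b)    ⊢ cost 6, within 6

(- (0 + b))   [cost 6]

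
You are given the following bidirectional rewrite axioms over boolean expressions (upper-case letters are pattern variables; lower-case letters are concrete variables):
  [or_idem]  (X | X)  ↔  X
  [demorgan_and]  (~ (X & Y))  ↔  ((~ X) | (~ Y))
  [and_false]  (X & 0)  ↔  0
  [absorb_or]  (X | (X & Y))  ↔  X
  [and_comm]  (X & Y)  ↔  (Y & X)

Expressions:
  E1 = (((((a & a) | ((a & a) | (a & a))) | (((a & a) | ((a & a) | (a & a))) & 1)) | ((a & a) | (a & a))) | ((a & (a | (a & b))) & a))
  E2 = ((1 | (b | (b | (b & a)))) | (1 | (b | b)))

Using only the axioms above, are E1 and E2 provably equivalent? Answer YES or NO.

NO

The axioms are sound identities: if E1 ↔* E2 then E1 and E2 evaluate identically under any assignment.
Under a=0, b=0: E1 evaluates to 0, E2 to 1. Distinct ⇒ no rewrite sequence connects them.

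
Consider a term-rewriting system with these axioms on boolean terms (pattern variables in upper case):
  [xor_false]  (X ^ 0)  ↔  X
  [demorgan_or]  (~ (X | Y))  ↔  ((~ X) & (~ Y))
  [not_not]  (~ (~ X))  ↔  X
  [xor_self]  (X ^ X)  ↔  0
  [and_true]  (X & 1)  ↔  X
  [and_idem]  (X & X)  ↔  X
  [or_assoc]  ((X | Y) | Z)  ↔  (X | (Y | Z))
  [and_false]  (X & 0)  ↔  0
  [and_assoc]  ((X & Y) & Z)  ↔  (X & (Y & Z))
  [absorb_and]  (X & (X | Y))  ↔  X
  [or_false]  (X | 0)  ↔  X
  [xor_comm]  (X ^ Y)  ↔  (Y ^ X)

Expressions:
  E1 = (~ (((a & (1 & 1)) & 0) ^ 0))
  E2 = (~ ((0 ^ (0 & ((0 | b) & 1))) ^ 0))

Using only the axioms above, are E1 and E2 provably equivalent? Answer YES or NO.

YES

1. [and_true →] (1 & 1)  →  1;  E1 = (~ (((a & 1) & 0) ^ 0))
2. [and_true →] (a & 1)  →  a;  E1 = (~ ((a & 0) ^ 0))
3. [and_false →] (a & 0)  →  0;  E1 = (~ (0 ^ 0))
4. [absorb_and ←] 0  →  (0 & (0 | b));  E1 = (~ (0 ^ (0 & (0 | b))))
5. [xor_false ←] (0 ^ (0 & (0 | b)))  →  ((0 ^ (0 & (0 | b))) ^ 0);  E1 = (~ ((0 ^ (0 & (0 | b))) ^ 0))
6. [and_true ←] (0 | b)  →  ((0 | b) & 1);  this is E2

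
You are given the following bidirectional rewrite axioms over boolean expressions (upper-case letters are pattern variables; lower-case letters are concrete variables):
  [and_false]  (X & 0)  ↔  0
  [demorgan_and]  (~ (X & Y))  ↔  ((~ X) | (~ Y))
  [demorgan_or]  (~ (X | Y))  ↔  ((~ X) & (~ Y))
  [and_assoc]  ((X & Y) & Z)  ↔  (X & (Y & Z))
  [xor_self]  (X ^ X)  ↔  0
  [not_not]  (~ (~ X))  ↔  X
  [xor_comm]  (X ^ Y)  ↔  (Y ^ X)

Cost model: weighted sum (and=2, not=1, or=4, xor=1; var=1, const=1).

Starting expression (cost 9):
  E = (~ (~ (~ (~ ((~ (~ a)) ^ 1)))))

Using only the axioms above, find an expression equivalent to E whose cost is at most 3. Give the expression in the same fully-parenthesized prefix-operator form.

step 1: not_not (→) rewrites (~ (~ (~ ((~ (~ a)) ^ 1)))) into (~ ((~ (~ a)) ^ 1)), now (~ (~ ((~ (~ a)) ^ 1)))
step 2: not_not (→) rewrites (~ (~ a)) into a, now (~ (~ (a ^ 1)))
step 3: not_not (→) rewrites (~ (~ (a ^ 1))) into (a ^ 1), reaching cost 3 (bound 3)

(a ^ 1)   [cost 3]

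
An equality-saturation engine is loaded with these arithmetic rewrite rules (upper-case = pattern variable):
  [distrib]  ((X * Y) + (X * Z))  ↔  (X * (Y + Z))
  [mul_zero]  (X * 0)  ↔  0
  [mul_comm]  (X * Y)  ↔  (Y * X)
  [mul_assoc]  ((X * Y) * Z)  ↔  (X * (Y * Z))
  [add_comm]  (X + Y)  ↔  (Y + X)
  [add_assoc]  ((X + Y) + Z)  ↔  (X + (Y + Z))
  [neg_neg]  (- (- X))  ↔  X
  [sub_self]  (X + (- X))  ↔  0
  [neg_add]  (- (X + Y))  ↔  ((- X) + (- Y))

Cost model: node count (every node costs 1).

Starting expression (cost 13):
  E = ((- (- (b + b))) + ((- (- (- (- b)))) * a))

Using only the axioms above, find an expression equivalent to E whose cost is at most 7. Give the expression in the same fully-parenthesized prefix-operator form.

step 1: neg_neg (→) rewrites (- (- (- b))) into (- b), now ((- (- (b + b))) + ((- (- b)) * a))
step 2: neg_neg (→) rewrites (- (- b)) into b, now ((- (- (b + b))) + (b * a))
step 3: neg_neg (→) rewrites (- (- (b + b))) into (b + b), reaching cost 7 (bound 7)

((b + b) + (b * a))   [cost 7]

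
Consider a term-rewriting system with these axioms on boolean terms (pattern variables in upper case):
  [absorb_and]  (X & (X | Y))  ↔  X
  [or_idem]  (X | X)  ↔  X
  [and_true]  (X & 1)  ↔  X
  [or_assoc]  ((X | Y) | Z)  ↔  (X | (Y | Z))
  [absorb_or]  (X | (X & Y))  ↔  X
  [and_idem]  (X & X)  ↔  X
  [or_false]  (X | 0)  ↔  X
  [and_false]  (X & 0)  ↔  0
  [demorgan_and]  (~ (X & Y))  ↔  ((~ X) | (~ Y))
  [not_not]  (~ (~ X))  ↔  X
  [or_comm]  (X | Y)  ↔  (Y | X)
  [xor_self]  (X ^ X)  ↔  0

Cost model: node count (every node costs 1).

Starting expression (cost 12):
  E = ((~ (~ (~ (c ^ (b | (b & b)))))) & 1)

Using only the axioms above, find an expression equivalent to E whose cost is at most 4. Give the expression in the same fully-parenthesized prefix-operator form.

(~ (c ^ b))   [cost 4]

1. [absorb_or →] (b | (b & b))  →  b;  E = ((~ (~ (~ (c ^ b)))) & 1)
2. [and_true →] ((~ (~ (~ (c ^ b)))) & 1)  →  (~ (~ (~ (c ^ b))))
3. [not_not →] (~ (~ (c ^ b)))  →  (c ^ b);  cost 4 ≤ 4, done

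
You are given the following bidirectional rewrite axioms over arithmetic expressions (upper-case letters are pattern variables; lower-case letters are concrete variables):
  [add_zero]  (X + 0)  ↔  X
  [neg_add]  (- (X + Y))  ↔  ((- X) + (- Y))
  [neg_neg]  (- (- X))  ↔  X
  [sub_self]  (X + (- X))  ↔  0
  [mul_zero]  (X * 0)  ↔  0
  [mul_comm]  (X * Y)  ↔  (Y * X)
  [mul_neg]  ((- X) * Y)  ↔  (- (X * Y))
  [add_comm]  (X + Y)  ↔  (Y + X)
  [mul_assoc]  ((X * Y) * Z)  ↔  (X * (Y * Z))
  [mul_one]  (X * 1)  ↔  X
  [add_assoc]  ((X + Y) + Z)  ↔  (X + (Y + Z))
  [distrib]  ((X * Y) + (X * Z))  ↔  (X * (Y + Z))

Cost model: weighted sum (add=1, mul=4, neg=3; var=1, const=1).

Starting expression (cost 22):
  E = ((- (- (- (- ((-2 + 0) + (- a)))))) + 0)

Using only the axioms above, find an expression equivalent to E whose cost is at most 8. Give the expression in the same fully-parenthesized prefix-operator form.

((-2 + 0) + (- a))   [cost 8]

1. [neg_neg →] (- (- ((-2 + 0) + (- a))))  →  ((-2 + 0) + (- a));  E = ((- (- ((-2 + 0) + (- a)))) + 0)
2. [neg_neg →] (- (- ((-2 + 0) + (- a))))  →  ((-2 + 0) + (- a));  E = (((-2 + 0) + (- a)) + 0)
3. [add_zero →] (((-2 + 0) + (- a)) + 0)  →  ((-2 + 0) + (- a));  cost 8 ≤ 8, done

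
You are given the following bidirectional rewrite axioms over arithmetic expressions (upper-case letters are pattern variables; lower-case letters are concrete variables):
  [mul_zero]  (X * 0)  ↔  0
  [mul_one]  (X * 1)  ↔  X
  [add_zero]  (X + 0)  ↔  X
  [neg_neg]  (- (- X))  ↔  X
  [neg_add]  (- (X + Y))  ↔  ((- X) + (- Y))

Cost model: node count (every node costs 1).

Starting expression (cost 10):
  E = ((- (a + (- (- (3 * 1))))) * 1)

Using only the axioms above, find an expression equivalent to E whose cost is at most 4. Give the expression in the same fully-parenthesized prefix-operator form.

(- (a + 3))   [cost 4]

1. [mul_one →] (3 * 1)  →  3;  E = ((- (a + (- (- 3)))) * 1)
2. [neg_neg →] (- (- 3))  →  3;  E = ((- (a + 3)) * 1)
3. [mul_one →] ((- (a + 3)) * 1)  →  (- (a + 3));  cost 4 ≤ 4, done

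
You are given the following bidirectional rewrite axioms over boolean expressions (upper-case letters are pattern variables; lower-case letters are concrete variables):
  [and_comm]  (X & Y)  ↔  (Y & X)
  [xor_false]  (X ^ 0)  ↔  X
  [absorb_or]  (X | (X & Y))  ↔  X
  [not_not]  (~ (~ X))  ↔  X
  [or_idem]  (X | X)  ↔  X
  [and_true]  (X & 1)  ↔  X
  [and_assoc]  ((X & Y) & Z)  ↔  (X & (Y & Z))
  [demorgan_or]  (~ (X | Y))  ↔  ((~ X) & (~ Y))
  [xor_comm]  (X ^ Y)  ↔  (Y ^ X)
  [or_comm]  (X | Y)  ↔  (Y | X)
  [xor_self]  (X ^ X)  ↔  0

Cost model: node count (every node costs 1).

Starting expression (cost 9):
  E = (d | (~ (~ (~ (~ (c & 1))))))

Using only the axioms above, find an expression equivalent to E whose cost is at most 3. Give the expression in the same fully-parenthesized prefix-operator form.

(1) (~ (~ (c & 1)))  =[not_not →]=  (c & 1)    ⊢ (d | (~ (~ (c & 1))))
(2) (c & 1)  =[and_true →]=  c    ⊢ (d | (~ (~ c)))
(3) (~ (~ c))  =[not_not →]=  c    ⊢ cost 3, within 3

(d | c)   [cost 3]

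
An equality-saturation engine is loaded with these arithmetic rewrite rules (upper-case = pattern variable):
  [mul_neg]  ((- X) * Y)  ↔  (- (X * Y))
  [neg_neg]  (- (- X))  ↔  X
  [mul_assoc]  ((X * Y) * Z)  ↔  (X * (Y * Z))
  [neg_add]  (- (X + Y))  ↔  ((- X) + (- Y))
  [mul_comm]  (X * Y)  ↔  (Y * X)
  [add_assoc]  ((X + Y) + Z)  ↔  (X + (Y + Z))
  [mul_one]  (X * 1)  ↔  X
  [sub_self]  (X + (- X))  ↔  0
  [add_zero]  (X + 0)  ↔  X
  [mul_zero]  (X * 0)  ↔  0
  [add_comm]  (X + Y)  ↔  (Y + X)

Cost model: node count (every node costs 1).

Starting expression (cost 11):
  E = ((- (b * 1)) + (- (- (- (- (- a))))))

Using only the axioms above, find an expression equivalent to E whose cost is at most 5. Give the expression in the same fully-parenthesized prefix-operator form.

((- b) + (- a))   [cost 5]

(1) (- (- (- (- (- a)))))  =[neg_neg →]=  (- (- (- a)))    ⊢ ((- (b * 1)) + (- (- (- a))))
(2) (b * 1)  =[mul_one →]=  b    ⊢ ((- b) + (- (- (- a))))
(3) (- (- a))  =[neg_neg →]=  a    ⊢ cost 5, within 5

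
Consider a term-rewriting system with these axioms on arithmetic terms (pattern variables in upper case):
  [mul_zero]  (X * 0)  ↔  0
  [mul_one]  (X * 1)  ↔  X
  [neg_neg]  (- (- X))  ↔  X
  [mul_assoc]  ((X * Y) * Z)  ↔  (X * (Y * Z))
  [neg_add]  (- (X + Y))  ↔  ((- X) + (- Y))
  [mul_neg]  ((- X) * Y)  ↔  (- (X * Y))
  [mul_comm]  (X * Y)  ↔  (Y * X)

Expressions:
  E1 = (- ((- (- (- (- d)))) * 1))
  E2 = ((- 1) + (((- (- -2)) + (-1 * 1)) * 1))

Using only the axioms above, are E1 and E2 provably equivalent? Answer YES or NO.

NO

Every axiom is a valid identity, so a rewrite proof would force E1 and E2 to agree under every assignment.
At d=0: E1 = 0 but E2 = -4; they differ, so no derivation exists.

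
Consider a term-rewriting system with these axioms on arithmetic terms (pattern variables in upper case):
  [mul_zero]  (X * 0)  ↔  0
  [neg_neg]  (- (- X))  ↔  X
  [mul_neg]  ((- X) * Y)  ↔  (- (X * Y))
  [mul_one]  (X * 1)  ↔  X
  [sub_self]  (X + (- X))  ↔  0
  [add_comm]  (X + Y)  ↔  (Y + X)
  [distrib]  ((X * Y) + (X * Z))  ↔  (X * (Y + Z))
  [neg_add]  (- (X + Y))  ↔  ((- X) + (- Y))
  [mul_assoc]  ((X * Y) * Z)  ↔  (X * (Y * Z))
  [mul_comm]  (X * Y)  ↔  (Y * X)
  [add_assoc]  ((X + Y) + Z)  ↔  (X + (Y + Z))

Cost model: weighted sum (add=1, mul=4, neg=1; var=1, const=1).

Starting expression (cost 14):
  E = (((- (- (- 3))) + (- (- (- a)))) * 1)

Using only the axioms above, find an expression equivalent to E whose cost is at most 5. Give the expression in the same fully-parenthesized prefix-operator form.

1. [neg_neg →] (- (- 3))  →  3;  E = (((- 3) + (- (- (- a)))) * 1)
2. [mul_one →] (((- 3) + (- (- (- a)))) * 1)  →  ((- 3) + (- (- (- a))))
3. [neg_neg →] (- (- (- a)))  →  (- a);  cost 5 ≤ 5, done

((- 3) + (- a))   [cost 5]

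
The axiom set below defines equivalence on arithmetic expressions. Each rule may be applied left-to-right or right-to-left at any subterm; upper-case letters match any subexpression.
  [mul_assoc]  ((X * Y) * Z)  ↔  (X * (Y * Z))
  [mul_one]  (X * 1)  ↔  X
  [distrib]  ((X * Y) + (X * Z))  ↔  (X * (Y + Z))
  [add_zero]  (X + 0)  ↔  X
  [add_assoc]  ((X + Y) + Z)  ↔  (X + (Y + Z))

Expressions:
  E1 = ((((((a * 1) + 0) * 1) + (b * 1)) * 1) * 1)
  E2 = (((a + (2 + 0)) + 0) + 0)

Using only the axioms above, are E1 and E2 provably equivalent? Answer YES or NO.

NO

All listed rules preserve value, hence provable equivalence implies equal values everywhere; look for a separating assignment.
a=0, b=0 gives E1 ↦ 0, E2 ↦ 2; values differ ⇒ not provably equivalent.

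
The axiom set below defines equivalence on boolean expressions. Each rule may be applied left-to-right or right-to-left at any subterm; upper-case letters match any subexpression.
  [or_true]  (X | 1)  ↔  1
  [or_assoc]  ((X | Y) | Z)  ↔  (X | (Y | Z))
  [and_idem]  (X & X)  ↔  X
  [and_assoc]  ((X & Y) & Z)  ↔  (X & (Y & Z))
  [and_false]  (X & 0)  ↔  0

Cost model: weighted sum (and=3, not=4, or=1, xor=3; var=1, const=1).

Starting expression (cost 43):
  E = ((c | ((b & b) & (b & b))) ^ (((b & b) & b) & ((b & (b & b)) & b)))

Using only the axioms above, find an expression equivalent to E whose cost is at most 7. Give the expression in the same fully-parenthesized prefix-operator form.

1. [and_idem →] (b & b)  →  b;  E = ((c | ((b & b) & (b & b))) ^ (((b & b) & b) & ((b & b) & b)))
2. [and_idem →] (((b & b) & b) & ((b & b) & b))  →  ((b & b) & b);  E = ((c | ((b & b) & (b & b))) ^ ((b & b) & b))
3. [and_idem →] (b & b)  →  b;  E = ((c | ((b & b) & (b & b))) ^ (b & b))
4. [and_idem →] ((b & b) & (b & b))  →  (b & b);  E = ((c | (b & b)) ^ (b & b))
5. [and_idem →] (b & b)  →  b;  E = ((c | b) ^ (b & b))
6. [and_idem →] (b & b)  →  b;  cost 7 ≤ 7, done

((c | b) ^ b)   [cost 7]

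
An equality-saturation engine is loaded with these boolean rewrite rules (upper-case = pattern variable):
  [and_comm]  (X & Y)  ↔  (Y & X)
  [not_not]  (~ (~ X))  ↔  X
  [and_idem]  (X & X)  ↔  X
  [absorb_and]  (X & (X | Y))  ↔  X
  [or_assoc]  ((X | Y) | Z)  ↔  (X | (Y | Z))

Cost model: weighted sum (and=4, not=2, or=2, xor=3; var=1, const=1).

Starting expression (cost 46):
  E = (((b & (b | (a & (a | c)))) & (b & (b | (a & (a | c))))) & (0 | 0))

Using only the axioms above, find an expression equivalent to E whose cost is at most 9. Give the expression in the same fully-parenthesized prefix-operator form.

step 1: and_idem (→) rewrites ((b & (b | (a & (a | c)))) & (b & (b | (a & (a | c))))) into (b & (b | (a & (a | c)))), now ((b & (b | (a & (a | c)))) & (0 | 0))
step 2: absorb_and (→) rewrites (a & (a | c)) into a, now ((b & (b | a)) & (0 | 0))
step 3: absorb_and (→) rewrites (b & (b | a)) into b, reaching cost 9 (bound 9)

(b & (0 | 0))   [cost 9]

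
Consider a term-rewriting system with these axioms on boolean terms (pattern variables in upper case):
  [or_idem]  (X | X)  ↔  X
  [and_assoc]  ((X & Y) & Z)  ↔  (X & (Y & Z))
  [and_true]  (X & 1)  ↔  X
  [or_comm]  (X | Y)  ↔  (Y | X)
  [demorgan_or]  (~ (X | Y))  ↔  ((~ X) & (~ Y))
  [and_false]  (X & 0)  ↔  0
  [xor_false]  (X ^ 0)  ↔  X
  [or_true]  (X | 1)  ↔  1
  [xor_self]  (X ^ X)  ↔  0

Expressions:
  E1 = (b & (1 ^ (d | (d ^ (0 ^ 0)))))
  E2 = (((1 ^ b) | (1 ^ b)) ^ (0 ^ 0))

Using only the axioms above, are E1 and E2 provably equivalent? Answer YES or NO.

The axioms are sound identities: if E1 ↔* E2 then E1 and E2 evaluate identically under any assignment.
Under b=0, d=0: E1 evaluates to 0, E2 to 1. Distinct ⇒ no rewrite sequence connects them.

NO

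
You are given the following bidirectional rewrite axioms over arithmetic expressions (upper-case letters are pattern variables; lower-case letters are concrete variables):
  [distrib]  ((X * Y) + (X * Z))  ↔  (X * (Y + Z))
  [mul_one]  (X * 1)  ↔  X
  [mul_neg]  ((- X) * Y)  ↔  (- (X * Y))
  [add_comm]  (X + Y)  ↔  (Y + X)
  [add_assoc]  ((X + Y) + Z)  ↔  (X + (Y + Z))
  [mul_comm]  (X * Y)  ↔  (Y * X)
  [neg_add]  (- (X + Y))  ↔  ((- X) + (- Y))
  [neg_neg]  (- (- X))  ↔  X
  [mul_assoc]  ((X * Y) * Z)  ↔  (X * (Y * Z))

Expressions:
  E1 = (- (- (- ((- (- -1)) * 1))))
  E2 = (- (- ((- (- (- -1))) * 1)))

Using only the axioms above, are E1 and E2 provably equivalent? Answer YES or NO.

YES

1. [mul_one →] ((- (- -1)) * 1)  →  (- (- -1));  E1 = (- (- (- (- (- -1)))))
2. [neg_neg →] (- (- -1))  →  -1;  E1 = (- (- (- -1)))
3. [neg_neg →] (- (- (- -1)))  →  (- -1)
4. [mul_one ←] (- -1)  →  ((- -1) * 1)
5. [neg_neg ←] -1  →  (- (- -1));  E1 = ((- (- (- -1))) * 1)
6. [neg_neg ←] ((- (- (- -1))) * 1)  →  (- (- ((- (- (- -1))) * 1)));  this is E2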